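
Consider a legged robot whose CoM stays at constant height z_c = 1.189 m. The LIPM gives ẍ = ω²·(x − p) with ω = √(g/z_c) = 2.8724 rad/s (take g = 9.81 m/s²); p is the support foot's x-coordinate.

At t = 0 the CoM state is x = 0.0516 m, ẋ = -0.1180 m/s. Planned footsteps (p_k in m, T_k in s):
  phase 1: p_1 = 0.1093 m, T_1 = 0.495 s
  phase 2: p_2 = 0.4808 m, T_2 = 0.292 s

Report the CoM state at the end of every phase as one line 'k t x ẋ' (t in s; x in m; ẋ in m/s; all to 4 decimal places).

1 0.4950 -0.0974 -0.5822
2 0.7870 -0.5037 -2.3615

phase 1: p=0.1093, T=0.495, ωT=1.421838, cosh=2.193001, sinh=1.951731; start (x,ẋ)=(0.051600, -0.118000) → end (x,ẋ)=(-0.097414, -0.582249)
phase 2: p=0.4808, T=0.292, ωT=0.838741, cosh=1.372853, sinh=0.940599; start (x,ẋ)=(-0.097414, -0.582249) → end (x,ẋ)=(-0.503667, -2.361548)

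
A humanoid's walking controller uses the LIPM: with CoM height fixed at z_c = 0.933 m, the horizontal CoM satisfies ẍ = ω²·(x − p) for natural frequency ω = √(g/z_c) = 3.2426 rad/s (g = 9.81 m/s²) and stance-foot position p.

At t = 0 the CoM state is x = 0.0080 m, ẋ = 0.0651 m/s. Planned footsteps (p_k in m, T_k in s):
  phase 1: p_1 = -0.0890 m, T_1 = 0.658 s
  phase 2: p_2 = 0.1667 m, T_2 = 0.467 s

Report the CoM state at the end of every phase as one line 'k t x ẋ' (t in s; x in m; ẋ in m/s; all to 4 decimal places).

phase 1: p=-0.0890, T=0.658, ωT=2.133631, cosh=4.281941, sinh=4.163534; start (x,ẋ)=(0.008000, 0.065100) → end (x,ẋ)=(0.409937, 1.588320)
phase 2: p=0.1667, T=0.467, ωT=1.514294, cosh=2.383087, sinh=2.163124; start (x,ẋ)=(0.409937, 1.588320) → end (x,ẋ)=(1.805917, 5.491208)

1 0.6580 0.4099 1.5883
2 1.1250 1.8059 5.4912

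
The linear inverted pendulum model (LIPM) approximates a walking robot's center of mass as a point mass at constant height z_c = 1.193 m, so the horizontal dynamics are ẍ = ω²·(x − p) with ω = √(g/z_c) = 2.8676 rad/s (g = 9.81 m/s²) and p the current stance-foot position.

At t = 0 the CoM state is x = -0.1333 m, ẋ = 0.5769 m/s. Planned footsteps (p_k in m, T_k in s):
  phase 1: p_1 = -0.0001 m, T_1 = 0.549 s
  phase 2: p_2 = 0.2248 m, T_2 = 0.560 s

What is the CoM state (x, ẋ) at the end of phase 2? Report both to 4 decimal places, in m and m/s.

x = 0.4525, ẋ = 0.8223

phase 1: p=-0.0001, T=0.549, ωT=1.574312, cosh=2.517286, sinh=2.310136; start (x,ẋ)=(-0.133300, 0.576900) → end (x,ẋ)=(0.129348, 0.569833)
phase 2: p=0.2248, T=0.560, ωT=1.605856, cosh=2.591420, sinh=2.390702; start (x,ẋ)=(0.129348, 0.569833) → end (x,ẋ)=(0.452509, 0.822294)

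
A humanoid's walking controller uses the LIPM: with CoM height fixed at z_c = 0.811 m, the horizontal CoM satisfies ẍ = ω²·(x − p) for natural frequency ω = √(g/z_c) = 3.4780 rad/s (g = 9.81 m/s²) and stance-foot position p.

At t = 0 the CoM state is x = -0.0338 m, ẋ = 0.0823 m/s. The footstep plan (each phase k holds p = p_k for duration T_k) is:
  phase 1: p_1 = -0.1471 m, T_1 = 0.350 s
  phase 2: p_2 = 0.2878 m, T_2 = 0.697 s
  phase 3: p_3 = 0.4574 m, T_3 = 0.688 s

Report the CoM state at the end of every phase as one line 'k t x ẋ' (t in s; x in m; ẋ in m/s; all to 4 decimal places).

1 0.3500 0.0975 0.7584
2 1.0470 0.4265 0.6082
3 1.7350 1.2359 2.7732

phase 1: p=-0.1471, T=0.350, ωT=1.217300, cosh=1.837042, sinh=1.541013; start (x,ẋ)=(-0.033800, 0.082300) → end (x,ẋ)=(0.097502, 0.758436)
phase 2: p=0.2878, T=0.697, ωT=2.424166, cosh=5.690680, sinh=5.602128; start (x,ẋ)=(0.097502, 0.758436) → end (x,ẋ)=(0.426512, 0.608210)
phase 3: p=0.4574, T=0.688, ωT=2.392864, cosh=5.518081, sinh=5.426714; start (x,ẋ)=(0.426512, 0.608210) → end (x,ẋ)=(1.235945, 2.773165)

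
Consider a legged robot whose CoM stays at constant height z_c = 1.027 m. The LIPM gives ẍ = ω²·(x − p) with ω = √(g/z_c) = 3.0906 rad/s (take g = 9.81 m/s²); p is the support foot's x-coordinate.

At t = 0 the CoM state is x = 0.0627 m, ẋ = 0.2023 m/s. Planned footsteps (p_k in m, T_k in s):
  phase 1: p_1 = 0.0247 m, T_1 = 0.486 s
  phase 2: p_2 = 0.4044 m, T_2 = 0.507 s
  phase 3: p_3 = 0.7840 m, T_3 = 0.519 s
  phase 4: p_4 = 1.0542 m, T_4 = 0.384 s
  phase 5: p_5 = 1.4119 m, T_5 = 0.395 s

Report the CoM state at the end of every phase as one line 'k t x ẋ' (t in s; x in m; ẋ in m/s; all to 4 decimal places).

phase 1: p=0.0247, T=0.486, ωT=1.502032, cosh=2.356740, sinh=2.134063; start (x,ẋ)=(0.062700, 0.202300) → end (x,ẋ)=(0.253945, 0.727399)
phase 2: p=0.4044, T=0.507, ωT=1.566934, cosh=2.500309, sinh=2.291625; start (x,ẋ)=(0.253945, 0.727399) → end (x,ẋ)=(0.567568, 0.753122)
phase 3: p=0.7840, T=0.519, ωT=1.604021, cosh=2.587038, sinh=2.385952; start (x,ẋ)=(0.567568, 0.753122) → end (x,ẋ)=(0.805495, 0.352382)
phase 4: p=1.0542, T=0.384, ωT=1.186790, cosh=1.790874, sinh=1.485674; start (x,ẋ)=(0.805495, 0.352382) → end (x,ẋ)=(0.778193, -0.510890)
phase 5: p=1.4119, T=0.395, ωT=1.220787, cosh=1.842426, sinh=1.547428; start (x,ẋ)=(0.778193, -0.510890) → end (x,ẋ)=(-0.011455, -3.971969)

1 0.4860 0.2539 0.7274
2 0.9930 0.5676 0.7531
3 1.5120 0.8055 0.3524
4 1.8960 0.7782 -0.5109
5 2.2910 -0.0115 -3.9720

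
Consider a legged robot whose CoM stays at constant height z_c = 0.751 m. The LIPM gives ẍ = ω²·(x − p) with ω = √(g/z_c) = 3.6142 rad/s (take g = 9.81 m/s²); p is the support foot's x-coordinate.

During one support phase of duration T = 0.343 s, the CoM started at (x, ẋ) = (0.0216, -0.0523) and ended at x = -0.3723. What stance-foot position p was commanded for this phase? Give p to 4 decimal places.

ωT = 3.6142·0.343 = 1.239671; cosh(ωT) = 1.871977, sinh(ωT) = 1.582498
x(T) = p + (x₀−p)·cosh(ωT) + (ẋ₀/ω)·sinh(ωT) ⇒ p·(1 − cosh) = x(T) − x₀·cosh − (ẋ₀/ω)·sinh
numerator   = -0.3723 − (0.0216)·1.871977 − (-0.0523/3.6142)·1.582498 = -0.389835
denominator = 1 − 1.871977 = -0.871977
p = -0.389835 / -0.871977 = 0.4471

p = 0.4471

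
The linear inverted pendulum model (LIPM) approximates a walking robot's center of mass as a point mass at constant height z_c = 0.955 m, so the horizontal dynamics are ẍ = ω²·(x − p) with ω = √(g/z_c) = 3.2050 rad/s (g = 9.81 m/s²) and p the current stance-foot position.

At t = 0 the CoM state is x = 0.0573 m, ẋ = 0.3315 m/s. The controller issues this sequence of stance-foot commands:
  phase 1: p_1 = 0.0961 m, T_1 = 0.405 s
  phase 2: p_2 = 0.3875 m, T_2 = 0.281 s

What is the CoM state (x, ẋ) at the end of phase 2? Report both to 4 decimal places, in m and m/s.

phase 1: p=0.0961, T=0.405, ωT=1.298025, cosh=1.967564, sinh=1.694493; start (x,ẋ)=(0.057300, 0.331500) → end (x,ẋ)=(0.195024, 0.441530)
phase 2: p=0.3875, T=0.281, ωT=0.900605, cosh=1.433708, sinh=1.027384; start (x,ẋ)=(0.195024, 0.441530) → end (x,ẋ)=(0.253081, -0.000754)

x = 0.2531, ẋ = -0.0008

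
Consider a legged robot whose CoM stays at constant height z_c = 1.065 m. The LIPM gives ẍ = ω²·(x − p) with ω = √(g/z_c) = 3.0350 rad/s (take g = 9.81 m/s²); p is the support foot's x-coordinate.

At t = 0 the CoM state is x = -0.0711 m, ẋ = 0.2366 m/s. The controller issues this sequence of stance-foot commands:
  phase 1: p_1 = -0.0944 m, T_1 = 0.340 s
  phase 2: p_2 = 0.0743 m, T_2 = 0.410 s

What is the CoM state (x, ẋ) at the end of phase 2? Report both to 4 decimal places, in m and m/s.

x = 0.2476, ẋ = 0.6904

phase 1: p=-0.0944, T=0.340, ωT=1.031900, cosh=1.581361, sinh=1.225032; start (x,ẋ)=(-0.071100, 0.236600) → end (x,ẋ)=(0.037946, 0.460779)
phase 2: p=0.0743, T=0.410, ωT=1.244350, cosh=1.879403, sinh=1.591275; start (x,ẋ)=(0.037946, 0.460779) → end (x,ẋ)=(0.247566, 0.690415)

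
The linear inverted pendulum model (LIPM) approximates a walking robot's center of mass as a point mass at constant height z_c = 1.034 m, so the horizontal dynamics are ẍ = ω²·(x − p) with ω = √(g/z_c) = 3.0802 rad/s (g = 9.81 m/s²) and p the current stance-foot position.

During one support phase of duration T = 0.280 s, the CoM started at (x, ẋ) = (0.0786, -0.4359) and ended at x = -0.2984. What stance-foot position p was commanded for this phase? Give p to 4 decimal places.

ωT = 3.0802·0.280 = 0.862456; cosh(ωT) = 1.395548, sinh(ωT) = 0.973424
x(T) = p + (x₀−p)·cosh(ωT) + (ẋ₀/ω)·sinh(ωT) ⇒ p·(1 − cosh) = x(T) − x₀·cosh − (ẋ₀/ω)·sinh
numerator   = -0.2984 − (0.0786)·1.395548 − (-0.4359/3.0802)·0.973424 = -0.270334
denominator = 1 − 1.395548 = -0.395548
p = -0.270334 / -0.395548 = 0.6834

p = 0.6834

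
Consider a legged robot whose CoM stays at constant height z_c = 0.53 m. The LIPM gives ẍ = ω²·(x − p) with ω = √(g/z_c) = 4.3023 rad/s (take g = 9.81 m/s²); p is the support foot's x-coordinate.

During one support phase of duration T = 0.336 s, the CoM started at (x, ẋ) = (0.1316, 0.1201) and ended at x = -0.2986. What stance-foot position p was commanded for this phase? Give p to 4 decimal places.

ωT = 4.3023·0.336 = 1.445573; cosh(ωT) = 2.239947, sinh(ωT) = 2.004336
x(T) = p + (x₀−p)·cosh(ωT) + (ẋ₀/ω)·sinh(ωT) ⇒ p·(1 − cosh) = x(T) − x₀·cosh − (ẋ₀/ω)·sinh
numerator   = -0.2986 − (0.1316)·2.239947 − (0.1201/4.3023)·2.004336 = -0.649329
denominator = 1 − 2.239947 = -1.239947
p = -0.649329 / -1.239947 = 0.5237

p = 0.5237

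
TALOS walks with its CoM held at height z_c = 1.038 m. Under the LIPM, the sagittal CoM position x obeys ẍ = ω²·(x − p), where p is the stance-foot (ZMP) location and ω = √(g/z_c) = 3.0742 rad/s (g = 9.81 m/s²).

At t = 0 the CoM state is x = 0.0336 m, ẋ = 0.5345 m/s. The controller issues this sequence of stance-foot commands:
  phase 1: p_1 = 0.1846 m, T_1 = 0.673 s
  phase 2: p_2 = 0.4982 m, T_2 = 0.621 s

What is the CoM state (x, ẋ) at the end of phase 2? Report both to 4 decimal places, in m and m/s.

phase 1: p=0.1846, T=0.673, ωT=2.068937, cosh=4.021360, sinh=3.895040; start (x,ẋ)=(0.033600, 0.534500) → end (x,ẋ)=(0.254591, 0.341323)
phase 2: p=0.4982, T=0.621, ωT=1.909078, cosh=3.447542, sinh=3.299325; start (x,ẋ)=(0.254591, 0.341323) → end (x,ẋ)=(0.024666, -1.294147)

x = 0.0247, ẋ = -1.2941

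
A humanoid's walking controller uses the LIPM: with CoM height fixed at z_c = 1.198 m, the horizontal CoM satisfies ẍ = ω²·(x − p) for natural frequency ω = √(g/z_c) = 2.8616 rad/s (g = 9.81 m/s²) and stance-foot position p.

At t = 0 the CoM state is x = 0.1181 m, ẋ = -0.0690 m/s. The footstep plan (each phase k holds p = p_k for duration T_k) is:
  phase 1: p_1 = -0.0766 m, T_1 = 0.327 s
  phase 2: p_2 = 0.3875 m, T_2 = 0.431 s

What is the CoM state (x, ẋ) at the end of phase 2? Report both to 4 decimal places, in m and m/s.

phase 1: p=-0.0766, T=0.327, ωT=0.935743, cosh=1.470701, sinh=1.078407; start (x,ẋ)=(0.118100, -0.069000) → end (x,ẋ)=(0.183742, 0.499360)
phase 2: p=0.3875, T=0.431, ωT=1.233350, cosh=1.862012, sinh=1.570697; start (x,ẋ)=(0.183742, 0.499360) → end (x,ẋ)=(0.282193, 0.013983)

x = 0.2822, ẋ = 0.0140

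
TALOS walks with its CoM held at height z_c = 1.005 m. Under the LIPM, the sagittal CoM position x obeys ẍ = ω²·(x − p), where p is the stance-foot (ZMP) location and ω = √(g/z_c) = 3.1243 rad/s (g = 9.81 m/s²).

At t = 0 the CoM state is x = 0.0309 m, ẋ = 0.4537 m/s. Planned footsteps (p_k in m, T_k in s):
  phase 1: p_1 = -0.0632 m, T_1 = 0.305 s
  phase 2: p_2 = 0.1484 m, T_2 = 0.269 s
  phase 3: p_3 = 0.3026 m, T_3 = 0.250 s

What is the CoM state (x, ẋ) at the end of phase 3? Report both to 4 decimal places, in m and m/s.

phase 1: p=-0.0632, T=0.305, ωT=0.952911, cosh=1.489433, sinh=1.103816; start (x,ẋ)=(0.030900, 0.453700) → end (x,ẋ)=(0.237248, 1.000274)
phase 2: p=0.1484, T=0.269, ωT=0.840437, cosh=1.374450, sinh=0.942928; start (x,ẋ)=(0.237248, 1.000274) → end (x,ẋ)=(0.572404, 1.636572)
phase 3: p=0.3026, T=0.250, ωT=0.781075, cosh=1.320866, sinh=0.862953; start (x,ẋ)=(0.572404, 1.636572) → end (x,ẋ)=(1.111008, 2.889119)

x = 1.1110, ẋ = 2.8891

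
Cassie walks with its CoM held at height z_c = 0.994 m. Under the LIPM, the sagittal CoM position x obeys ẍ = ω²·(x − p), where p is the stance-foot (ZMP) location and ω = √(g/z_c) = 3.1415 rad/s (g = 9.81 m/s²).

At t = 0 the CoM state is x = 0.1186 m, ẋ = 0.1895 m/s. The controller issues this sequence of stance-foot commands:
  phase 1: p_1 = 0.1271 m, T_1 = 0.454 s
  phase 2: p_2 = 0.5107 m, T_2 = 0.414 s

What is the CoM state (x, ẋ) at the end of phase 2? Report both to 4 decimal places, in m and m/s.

x = 0.1481, ẋ = -0.7969

phase 1: p=0.1271, T=0.454, ωT=1.426241, cosh=2.201616, sinh=1.961405; start (x,ẋ)=(0.118600, 0.189500) → end (x,ẋ)=(0.226701, 0.364831)
phase 2: p=0.5107, T=0.414, ωT=1.300581, cosh=1.971901, sinh=1.699528; start (x,ẋ)=(0.226701, 0.364831) → end (x,ẋ)=(0.148053, -0.796877)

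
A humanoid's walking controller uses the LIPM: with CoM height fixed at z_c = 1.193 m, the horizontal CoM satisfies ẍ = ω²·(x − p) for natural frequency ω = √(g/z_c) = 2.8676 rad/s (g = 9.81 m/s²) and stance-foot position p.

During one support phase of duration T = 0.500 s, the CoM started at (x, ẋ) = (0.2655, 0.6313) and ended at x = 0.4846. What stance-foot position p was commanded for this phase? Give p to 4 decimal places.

ωT = 2.8676·0.500 = 1.433800; cosh(ωT) = 2.216505, sinh(ωT) = 1.978104
x(T) = p + (x₀−p)·cosh(ωT) + (ẋ₀/ω)·sinh(ωT) ⇒ p·(1 − cosh) = x(T) − x₀·cosh − (ẋ₀/ω)·sinh
numerator   = 0.4846 − (0.2655)·2.216505 − (0.6313/2.8676)·1.978104 = -0.539360
denominator = 1 − 2.216505 = -1.216505
p = -0.539360 / -1.216505 = 0.4434

p = 0.4434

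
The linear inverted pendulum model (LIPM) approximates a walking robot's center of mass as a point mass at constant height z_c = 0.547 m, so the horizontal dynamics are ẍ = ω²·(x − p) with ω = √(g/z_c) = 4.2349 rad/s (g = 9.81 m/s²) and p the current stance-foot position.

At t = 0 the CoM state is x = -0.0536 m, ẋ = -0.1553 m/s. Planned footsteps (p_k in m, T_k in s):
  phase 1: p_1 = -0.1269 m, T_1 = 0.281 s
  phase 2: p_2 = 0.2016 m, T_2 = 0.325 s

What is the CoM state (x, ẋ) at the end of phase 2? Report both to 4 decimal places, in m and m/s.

x = -0.2477, ẋ = -1.5873

phase 1: p=-0.1269, T=0.281, ωT=1.190007, cosh=1.795662, sinh=1.491442; start (x,ẋ)=(-0.053600, -0.155300) → end (x,ẋ)=(-0.049971, 0.184105)
phase 2: p=0.2016, T=0.325, ωT=1.376343, cosh=2.106445, sinh=1.853945; start (x,ẋ)=(-0.049971, 0.184105) → end (x,ẋ)=(-0.247724, -1.587349)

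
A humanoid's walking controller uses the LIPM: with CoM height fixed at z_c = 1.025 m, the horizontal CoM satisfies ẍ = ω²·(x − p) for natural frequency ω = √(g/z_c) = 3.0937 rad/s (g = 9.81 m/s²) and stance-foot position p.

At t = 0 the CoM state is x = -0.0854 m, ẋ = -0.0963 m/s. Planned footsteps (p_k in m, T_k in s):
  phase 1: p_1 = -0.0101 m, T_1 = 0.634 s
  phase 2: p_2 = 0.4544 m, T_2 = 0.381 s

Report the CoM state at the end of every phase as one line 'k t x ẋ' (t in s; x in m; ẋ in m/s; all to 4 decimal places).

1 0.6340 -0.3915 -1.1608
2 1.0150 -1.6024 -5.9152

phase 1: p=-0.0101, T=0.634, ωT=1.961406, cosh=3.624987, sinh=3.484327; start (x,ẋ)=(-0.085400, -0.096300) → end (x,ẋ)=(-0.391521, -1.160780)
phase 2: p=0.4544, T=0.381, ωT=1.178700, cosh=1.778912, sinh=1.471233; start (x,ẋ)=(-0.391521, -1.160780) → end (x,ẋ)=(-1.602437, -5.915180)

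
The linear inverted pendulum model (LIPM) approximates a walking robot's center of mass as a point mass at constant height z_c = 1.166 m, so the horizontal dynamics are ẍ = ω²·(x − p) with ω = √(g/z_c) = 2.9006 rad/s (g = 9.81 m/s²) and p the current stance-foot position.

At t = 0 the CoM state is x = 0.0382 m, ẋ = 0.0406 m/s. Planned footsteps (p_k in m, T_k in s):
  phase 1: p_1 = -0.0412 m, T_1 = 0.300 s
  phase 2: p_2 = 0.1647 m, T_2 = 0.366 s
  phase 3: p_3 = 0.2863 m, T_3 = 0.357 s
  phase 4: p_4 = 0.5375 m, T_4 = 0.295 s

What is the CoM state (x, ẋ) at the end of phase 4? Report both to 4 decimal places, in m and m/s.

x = -0.0646, ẋ = -1.3567

phase 1: p=-0.0412, T=0.300, ωT=0.870180, cosh=1.403108, sinh=0.984232; start (x,ẋ)=(0.038200, 0.040600) → end (x,ẋ)=(0.083983, 0.283642)
phase 2: p=0.1647, T=0.366, ωT=1.061620, cosh=1.618472, sinh=1.272577; start (x,ẋ)=(0.083983, 0.283642) → end (x,ẋ)=(0.158504, 0.161123)
phase 3: p=0.2863, T=0.357, ωT=1.035514, cosh=1.585799, sinh=1.230755; start (x,ẋ)=(0.158504, 0.161123) → end (x,ẋ)=(0.152008, -0.200714)
phase 4: p=0.5375, T=0.295, ωT=0.855677, cosh=1.388981, sinh=0.963986; start (x,ẋ)=(0.152008, -0.200714) → end (x,ẋ)=(-0.064647, -1.356677)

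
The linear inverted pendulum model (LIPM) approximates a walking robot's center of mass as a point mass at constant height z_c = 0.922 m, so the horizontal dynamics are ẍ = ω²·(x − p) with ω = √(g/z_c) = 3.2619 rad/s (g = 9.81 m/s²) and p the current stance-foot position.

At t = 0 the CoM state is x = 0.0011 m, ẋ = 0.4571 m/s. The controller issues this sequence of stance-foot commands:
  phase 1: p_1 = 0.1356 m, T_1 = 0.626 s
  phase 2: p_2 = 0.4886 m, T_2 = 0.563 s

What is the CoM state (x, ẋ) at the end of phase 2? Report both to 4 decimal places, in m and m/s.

x = -0.5136, ẋ = -3.0670

phase 1: p=0.1356, T=0.626, ωT=2.041949, cosh=3.917696, sinh=3.787920; start (x,ẋ)=(0.001100, 0.457100) → end (x,ẋ)=(0.139483, 0.128921)
phase 2: p=0.4886, T=0.563, ωT=1.836450, cosh=3.216803, sinh=3.057421; start (x,ẋ)=(0.139483, 0.128921) → end (x,ẋ)=(-0.513602, -3.067032)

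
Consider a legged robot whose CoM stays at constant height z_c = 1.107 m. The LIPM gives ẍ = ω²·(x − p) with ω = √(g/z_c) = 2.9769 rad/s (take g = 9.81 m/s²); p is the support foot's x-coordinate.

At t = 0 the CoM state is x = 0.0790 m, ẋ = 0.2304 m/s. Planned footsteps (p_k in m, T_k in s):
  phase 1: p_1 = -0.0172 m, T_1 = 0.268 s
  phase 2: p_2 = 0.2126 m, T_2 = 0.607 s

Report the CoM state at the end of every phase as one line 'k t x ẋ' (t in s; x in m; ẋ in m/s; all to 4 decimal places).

phase 1: p=-0.0172, T=0.268, ωT=0.797809, cosh=1.335492, sinh=0.885178; start (x,ẋ)=(0.079000, 0.230400) → end (x,ẋ)=(0.179784, 0.561193)
phase 2: p=0.2126, T=0.607, ωT=1.806978, cosh=3.128080, sinh=2.963931; start (x,ẋ)=(0.179784, 0.561193) → end (x,ẋ)=(0.668696, 1.465906)

1 0.2680 0.1798 0.5612
2 0.8750 0.6687 1.4659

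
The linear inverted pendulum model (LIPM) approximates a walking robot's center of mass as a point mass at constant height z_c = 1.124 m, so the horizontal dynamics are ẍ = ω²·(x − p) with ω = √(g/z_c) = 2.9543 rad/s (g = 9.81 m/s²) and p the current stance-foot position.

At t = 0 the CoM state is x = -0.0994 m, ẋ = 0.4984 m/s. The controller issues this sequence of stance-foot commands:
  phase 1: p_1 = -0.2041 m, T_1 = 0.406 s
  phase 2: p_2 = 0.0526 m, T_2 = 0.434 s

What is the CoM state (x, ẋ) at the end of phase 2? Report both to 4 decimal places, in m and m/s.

phase 1: p=-0.2041, T=0.406, ωT=1.199446, cosh=1.809819, sinh=1.508458; start (x,ẋ)=(-0.099400, 0.498400) → end (x,ẋ)=(0.239870, 1.368603)
phase 2: p=0.0526, T=0.434, ωT=1.282166, cosh=1.940937, sinh=1.663502; start (x,ẋ)=(0.239870, 1.368603) → end (x,ẋ)=(1.186710, 3.576707)

x = 1.1867, ẋ = 3.5767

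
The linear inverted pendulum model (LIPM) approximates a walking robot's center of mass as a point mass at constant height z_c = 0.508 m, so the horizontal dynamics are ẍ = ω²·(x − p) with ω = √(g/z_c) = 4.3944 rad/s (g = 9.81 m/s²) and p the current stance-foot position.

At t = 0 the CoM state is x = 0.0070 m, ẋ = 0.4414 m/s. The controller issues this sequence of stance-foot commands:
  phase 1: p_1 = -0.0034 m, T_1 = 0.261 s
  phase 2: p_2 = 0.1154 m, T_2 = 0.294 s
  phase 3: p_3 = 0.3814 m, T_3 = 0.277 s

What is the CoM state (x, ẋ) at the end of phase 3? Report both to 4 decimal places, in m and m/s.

x = 1.3020, ẋ = 4.4440

phase 1: p=-0.0034, T=0.261, ωT=1.146938, cosh=1.733073, sinh=1.415465; start (x,ẋ)=(0.007000, 0.441400) → end (x,ẋ)=(0.156802, 0.829668)
phase 2: p=0.1154, T=0.294, ωT=1.291954, cosh=1.957312, sinh=1.682578; start (x,ẋ)=(0.156802, 0.829668) → end (x,ẋ)=(0.514109, 1.930041)
phase 3: p=0.3814, T=0.277, ωT=1.217249, cosh=1.836963, sinh=1.540919; start (x,ẋ)=(0.514109, 1.930041) → end (x,ẋ)=(1.301960, 4.444040)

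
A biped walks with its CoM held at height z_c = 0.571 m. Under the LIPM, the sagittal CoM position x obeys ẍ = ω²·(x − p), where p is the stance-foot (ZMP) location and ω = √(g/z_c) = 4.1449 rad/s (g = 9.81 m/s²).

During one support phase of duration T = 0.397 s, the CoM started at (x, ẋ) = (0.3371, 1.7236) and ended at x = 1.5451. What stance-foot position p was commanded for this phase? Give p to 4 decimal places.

p = 0.2362

ωT = 4.1449·0.397 = 1.645525; cosh(ωT) = 2.688322, sinh(ωT) = 2.495411
x(T) = p + (x₀−p)·cosh(ωT) + (ẋ₀/ω)·sinh(ωT) ⇒ p·(1 − cosh) = x(T) − x₀·cosh − (ẋ₀/ω)·sinh
numerator   = 1.5451 − (0.3371)·2.688322 − (1.7236/4.1449)·2.495411 = -0.398816
denominator = 1 − 2.688322 = -1.688322
p = -0.398816 / -1.688322 = 0.2362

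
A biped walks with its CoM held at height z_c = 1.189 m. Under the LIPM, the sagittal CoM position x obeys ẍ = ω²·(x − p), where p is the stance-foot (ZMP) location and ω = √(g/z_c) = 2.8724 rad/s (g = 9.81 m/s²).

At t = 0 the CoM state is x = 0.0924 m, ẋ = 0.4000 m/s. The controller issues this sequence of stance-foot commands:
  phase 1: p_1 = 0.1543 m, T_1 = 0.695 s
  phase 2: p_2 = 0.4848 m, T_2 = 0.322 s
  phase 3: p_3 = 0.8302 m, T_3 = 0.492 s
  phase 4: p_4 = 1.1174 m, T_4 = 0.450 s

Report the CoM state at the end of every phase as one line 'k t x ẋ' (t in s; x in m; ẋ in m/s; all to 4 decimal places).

phase 1: p=0.1543, T=0.695, ωT=1.996318, cosh=3.748867, sinh=3.613033; start (x,ẋ)=(0.092400, 0.400000) → end (x,ẋ)=(0.425383, 0.857144)
phase 2: p=0.4848, T=0.322, ωT=0.924913, cosh=1.459107, sinh=1.062541; start (x,ẋ)=(0.425383, 0.857144) → end (x,ẋ)=(0.715174, 1.069321)
phase 3: p=0.8302, T=0.492, ωT=1.413221, cosh=2.176264, sinh=1.932905; start (x,ẋ)=(0.715174, 1.069321) → end (x,ẋ)=(1.299444, 1.688491)
phase 4: p=1.1174, T=0.450, ωT=1.292580, cosh=1.958366, sinh=1.683805; start (x,ẋ)=(1.299444, 1.688491) → end (x,ẋ)=(2.463705, 4.187151)

1 0.6950 0.4254 0.8571
2 1.0170 0.7152 1.0693
3 1.5090 1.2994 1.6885
4 1.9590 2.4637 4.1872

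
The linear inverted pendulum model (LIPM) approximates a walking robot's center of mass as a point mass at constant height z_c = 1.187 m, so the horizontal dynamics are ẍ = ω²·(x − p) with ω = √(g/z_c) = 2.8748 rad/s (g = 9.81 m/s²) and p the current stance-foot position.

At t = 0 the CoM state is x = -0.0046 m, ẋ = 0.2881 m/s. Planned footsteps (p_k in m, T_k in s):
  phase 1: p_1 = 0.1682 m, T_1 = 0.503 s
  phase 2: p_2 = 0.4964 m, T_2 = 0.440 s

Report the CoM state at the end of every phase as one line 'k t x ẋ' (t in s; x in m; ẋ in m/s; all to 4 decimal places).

phase 1: p=0.1682, T=0.503, ωT=1.446024, cosh=2.240852, sinh=2.005348; start (x,ẋ)=(-0.004600, 0.288100) → end (x,ẋ)=(-0.018052, -0.350598)
phase 2: p=0.4964, T=0.440, ωT=1.264912, cosh=1.912523, sinh=1.630258; start (x,ẋ)=(-0.018052, -0.350598) → end (x,ẋ)=(-0.686320, -3.081591)

1 0.5030 -0.0181 -0.3506
2 0.9430 -0.6863 -3.0816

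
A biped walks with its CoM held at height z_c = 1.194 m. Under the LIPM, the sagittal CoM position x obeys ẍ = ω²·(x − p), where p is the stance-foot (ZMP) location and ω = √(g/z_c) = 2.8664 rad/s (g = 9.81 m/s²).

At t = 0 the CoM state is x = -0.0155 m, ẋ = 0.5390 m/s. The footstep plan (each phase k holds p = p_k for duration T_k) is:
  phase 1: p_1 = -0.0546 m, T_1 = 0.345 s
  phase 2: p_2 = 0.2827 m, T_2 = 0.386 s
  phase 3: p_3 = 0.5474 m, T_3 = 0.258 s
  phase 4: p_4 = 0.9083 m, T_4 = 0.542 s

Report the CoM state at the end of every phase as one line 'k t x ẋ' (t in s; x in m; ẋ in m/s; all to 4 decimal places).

1 0.3450 0.2230 0.9545
2 0.7310 0.6310 1.3705
3 0.9890 1.0416 1.9564
4 1.5310 2.7790 5.6952

phase 1: p=-0.0546, T=0.345, ωT=0.988908, cosh=1.530140, sinh=1.158157; start (x,ẋ)=(-0.015500, 0.539000) → end (x,ẋ)=(0.223009, 0.954547)
phase 2: p=0.2827, T=0.386, ωT=1.106430, cosh=1.677142, sinh=1.346404; start (x,ẋ)=(0.223009, 0.954547) → end (x,ẋ)=(0.630960, 1.370545)
phase 3: p=0.5474, T=0.258, ωT=0.739531, cosh=1.286145, sinh=0.808808; start (x,ẋ)=(0.630960, 1.370545) → end (x,ẋ)=(1.041595, 1.956442)
phase 4: p=0.9083, T=0.542, ωT=1.553589, cosh=2.469948, sinh=2.258461; start (x,ẋ)=(1.041595, 1.956442) → end (x,ẋ)=(2.779028, 5.695213)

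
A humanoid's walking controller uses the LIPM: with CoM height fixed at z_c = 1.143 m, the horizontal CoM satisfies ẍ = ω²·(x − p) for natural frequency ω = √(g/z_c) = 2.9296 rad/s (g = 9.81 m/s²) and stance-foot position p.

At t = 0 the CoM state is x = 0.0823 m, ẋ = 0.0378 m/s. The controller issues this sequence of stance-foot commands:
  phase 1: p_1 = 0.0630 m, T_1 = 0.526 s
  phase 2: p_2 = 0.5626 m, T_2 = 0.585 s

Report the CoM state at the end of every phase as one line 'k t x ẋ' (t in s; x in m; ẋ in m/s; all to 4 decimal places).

1 0.5260 0.1389 0.2182
2 1.1110 -0.4514 -2.7078

phase 1: p=0.0630, T=0.526, ωT=1.540970, cosh=2.441644, sinh=2.227471; start (x,ẋ)=(0.082300, 0.037800) → end (x,ẋ)=(0.138864, 0.218238)
phase 2: p=0.5626, T=0.585, ωT=1.713816, cosh=2.865139, sinh=2.684962; start (x,ẋ)=(0.138864, 0.218238) → end (x,ẋ)=(-0.451447, -2.707764)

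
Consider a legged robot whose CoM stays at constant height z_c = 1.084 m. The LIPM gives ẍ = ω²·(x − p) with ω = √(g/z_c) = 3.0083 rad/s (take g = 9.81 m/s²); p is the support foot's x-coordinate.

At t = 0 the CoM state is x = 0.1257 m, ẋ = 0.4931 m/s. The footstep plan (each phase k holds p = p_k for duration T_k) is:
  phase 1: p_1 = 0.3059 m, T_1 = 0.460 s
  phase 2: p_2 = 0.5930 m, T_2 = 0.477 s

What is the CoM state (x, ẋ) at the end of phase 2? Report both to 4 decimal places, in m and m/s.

phase 1: p=0.3059, T=0.460, ωT=1.383818, cosh=2.120363, sinh=1.869743; start (x,ẋ)=(0.125700, 0.493100) → end (x,ẋ)=(0.230286, 0.031971)
phase 2: p=0.5930, T=0.477, ωT=1.434959, cosh=2.218799, sinh=1.980674; start (x,ẋ)=(0.230286, 0.031971) → end (x,ẋ)=(-0.190739, -2.090279)

x = -0.1907, ẋ = -2.0903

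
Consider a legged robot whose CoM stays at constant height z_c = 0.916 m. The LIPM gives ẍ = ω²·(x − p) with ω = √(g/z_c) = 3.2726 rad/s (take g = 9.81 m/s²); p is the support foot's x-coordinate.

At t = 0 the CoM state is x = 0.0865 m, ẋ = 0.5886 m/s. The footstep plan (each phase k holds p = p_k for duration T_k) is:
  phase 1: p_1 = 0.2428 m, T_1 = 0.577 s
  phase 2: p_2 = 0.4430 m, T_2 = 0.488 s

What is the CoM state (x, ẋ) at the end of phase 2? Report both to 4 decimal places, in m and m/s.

x = 0.3076, ẋ = -0.2767

phase 1: p=0.2428, T=0.577, ωT=1.888290, cosh=3.379695, sinh=3.228365; start (x,ẋ)=(0.086500, 0.588600) → end (x,ẋ)=(0.295198, 0.337956)
phase 2: p=0.4430, T=0.488, ωT=1.597029, cosh=2.570418, sinh=2.367920; start (x,ẋ)=(0.295198, 0.337956) → end (x,ẋ)=(0.307618, -0.276670)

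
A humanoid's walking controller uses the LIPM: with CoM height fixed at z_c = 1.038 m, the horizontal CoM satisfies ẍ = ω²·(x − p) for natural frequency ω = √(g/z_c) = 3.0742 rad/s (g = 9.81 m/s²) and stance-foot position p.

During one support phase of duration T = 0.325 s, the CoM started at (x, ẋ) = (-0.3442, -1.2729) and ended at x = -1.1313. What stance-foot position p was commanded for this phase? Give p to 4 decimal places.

p = 0.2112

ωT = 3.0742·0.325 = 0.999115; cosh(ωT) = 1.542041, sinh(ωT) = 1.173836
x(T) = p + (x₀−p)·cosh(ωT) + (ẋ₀/ω)·sinh(ωT) ⇒ p·(1 − cosh) = x(T) − x₀·cosh − (ẋ₀/ω)·sinh
numerator   = -1.1313 − (-0.3442)·1.542041 − (-1.2729/3.0742)·1.173836 = -0.114492
denominator = 1 − 1.542041 = -0.542041
p = -0.114492 / -0.542041 = 0.2112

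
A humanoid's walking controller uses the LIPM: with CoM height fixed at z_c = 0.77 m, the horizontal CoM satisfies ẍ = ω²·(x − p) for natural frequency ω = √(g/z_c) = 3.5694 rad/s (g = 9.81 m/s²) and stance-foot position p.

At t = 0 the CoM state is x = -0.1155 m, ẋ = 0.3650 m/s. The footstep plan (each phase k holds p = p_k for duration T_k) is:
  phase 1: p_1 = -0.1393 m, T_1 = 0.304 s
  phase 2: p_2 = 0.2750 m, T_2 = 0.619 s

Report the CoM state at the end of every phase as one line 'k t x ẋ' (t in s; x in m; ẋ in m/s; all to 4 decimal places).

1 0.3040 0.0340 0.7132
2 0.9230 0.0631 -0.5836

phase 1: p=-0.1393, T=0.304, ωT=1.085098, cosh=1.648799, sinh=1.310930; start (x,ẋ)=(-0.115500, 0.365000) → end (x,ẋ)=(0.033995, 0.713177)
phase 2: p=0.2750, T=0.619, ωT=2.209459, cosh=4.610271, sinh=4.500511; start (x,ẋ)=(0.033995, 0.713177) → end (x,ẋ)=(0.063116, -0.583600)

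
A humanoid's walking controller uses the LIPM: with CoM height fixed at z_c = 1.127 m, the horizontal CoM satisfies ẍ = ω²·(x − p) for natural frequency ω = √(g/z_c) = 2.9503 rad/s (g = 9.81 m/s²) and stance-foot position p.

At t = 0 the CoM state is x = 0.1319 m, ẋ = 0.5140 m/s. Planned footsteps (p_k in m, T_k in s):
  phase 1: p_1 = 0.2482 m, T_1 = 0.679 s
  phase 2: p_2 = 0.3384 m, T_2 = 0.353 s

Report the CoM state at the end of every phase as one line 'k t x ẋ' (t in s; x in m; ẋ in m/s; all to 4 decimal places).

1 0.6790 0.4433 0.6912
2 1.0320 0.7961 1.4849

phase 1: p=0.2482, T=0.679, ωT=2.003254, cosh=3.774016, sinh=3.639121; start (x,ẋ)=(0.131900, 0.514000) → end (x,ẋ)=(0.443288, 0.691190)
phase 2: p=0.3384, T=0.353, ωT=1.041456, cosh=1.593140, sinh=1.240199; start (x,ẋ)=(0.443288, 0.691190) → end (x,ẋ)=(0.796052, 1.484943)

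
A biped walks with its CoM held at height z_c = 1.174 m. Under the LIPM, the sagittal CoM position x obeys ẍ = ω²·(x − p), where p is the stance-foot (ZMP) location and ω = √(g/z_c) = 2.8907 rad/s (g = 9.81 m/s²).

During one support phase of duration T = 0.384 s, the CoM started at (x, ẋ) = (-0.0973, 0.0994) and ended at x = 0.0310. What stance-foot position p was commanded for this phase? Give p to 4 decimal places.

p = -0.2172

ωT = 2.8907·0.384 = 1.110029; cosh(ωT) = 1.681998, sinh(ωT) = 1.352448
x(T) = p + (x₀−p)·cosh(ωT) + (ẋ₀/ω)·sinh(ωT) ⇒ p·(1 − cosh) = x(T) − x₀·cosh − (ẋ₀/ω)·sinh
numerator   = 0.0310 − (-0.0973)·1.681998 − (0.0994/2.8907)·1.352448 = 0.148153
denominator = 1 − 1.681998 = -0.681998
p = 0.148153 / -0.681998 = -0.2172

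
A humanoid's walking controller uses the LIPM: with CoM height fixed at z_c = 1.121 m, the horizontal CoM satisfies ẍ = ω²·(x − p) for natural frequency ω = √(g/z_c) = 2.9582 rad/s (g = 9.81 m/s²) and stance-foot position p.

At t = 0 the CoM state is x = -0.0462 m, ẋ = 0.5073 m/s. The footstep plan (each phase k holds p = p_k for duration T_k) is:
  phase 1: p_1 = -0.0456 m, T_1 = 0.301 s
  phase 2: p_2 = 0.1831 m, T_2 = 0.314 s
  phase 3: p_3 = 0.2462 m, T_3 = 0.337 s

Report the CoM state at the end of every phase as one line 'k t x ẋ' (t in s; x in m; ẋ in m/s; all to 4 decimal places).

1 0.3010 0.1272 0.7203
2 0.6150 0.3615 0.8774
3 0.9520 0.7708 1.7498

phase 1: p=-0.0456, T=0.301, ωT=0.890418, cosh=1.423316, sinh=1.012832; start (x,ẋ)=(-0.046200, 0.507300) → end (x,ẋ)=(0.127236, 0.720251)
phase 2: p=0.1831, T=0.314, ωT=0.928875, cosh=1.463328, sinh=1.068331; start (x,ẋ)=(0.127236, 0.720251) → end (x,ẋ)=(0.361465, 0.877414)
phase 3: p=0.2462, T=0.337, ωT=0.996913, cosh=1.539461, sinh=1.170444; start (x,ẋ)=(0.361465, 0.877414) → end (x,ẋ)=(0.770805, 1.749840)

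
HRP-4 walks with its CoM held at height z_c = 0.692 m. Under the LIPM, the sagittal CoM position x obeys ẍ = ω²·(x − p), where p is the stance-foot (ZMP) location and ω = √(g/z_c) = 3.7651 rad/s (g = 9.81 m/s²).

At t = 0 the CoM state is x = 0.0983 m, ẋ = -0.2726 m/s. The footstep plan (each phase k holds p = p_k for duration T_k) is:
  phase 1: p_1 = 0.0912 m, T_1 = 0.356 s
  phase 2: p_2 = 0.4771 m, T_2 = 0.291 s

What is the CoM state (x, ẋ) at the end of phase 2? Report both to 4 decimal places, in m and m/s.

phase 1: p=0.0912, T=0.356, ωT=1.340376, cosh=2.041113, sinh=1.779365; start (x,ẋ)=(0.098300, -0.272600) → end (x,ẋ)=(-0.023137, -0.508841)
phase 2: p=0.4771, T=0.291, ωT=1.095644, cosh=1.662716, sinh=1.328392; start (x,ẋ)=(-0.023137, -0.508841) → end (x,ẋ)=(-0.534181, -3.348010)

x = -0.5342, ẋ = -3.3480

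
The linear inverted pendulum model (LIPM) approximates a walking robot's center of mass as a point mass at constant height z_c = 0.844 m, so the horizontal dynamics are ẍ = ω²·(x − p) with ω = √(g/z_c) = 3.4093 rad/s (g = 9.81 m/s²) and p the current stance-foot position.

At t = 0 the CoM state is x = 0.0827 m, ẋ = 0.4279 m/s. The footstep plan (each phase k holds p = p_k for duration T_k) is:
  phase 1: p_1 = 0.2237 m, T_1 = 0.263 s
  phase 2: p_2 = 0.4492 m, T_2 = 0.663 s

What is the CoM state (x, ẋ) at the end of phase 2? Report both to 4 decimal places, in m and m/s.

x = -0.8311, ẋ = -4.2462

phase 1: p=0.2237, T=0.263, ωT=0.896646, cosh=1.429651, sinh=1.021716; start (x,ẋ)=(0.082700, 0.427900) → end (x,ẋ)=(0.150354, 0.120598)
phase 2: p=0.4492, T=0.663, ωT=2.260366, cosh=4.845454, sinh=4.741142; start (x,ẋ)=(0.150354, 0.120598) → end (x,ẋ)=(-0.831134, -4.246184)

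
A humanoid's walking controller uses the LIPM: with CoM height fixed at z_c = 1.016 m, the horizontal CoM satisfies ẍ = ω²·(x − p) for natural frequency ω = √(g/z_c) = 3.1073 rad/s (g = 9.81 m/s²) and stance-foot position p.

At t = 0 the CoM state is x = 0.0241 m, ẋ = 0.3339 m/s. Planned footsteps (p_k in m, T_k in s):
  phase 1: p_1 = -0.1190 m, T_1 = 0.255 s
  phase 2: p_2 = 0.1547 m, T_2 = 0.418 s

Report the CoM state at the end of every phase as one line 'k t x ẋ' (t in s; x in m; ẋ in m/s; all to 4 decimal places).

1 0.2550 0.1658 0.8347
2 0.6730 0.6321 1.7018

phase 1: p=-0.1190, T=0.255, ωT=0.792362, cosh=1.330690, sinh=0.877916; start (x,ẋ)=(0.024100, 0.333900) → end (x,ẋ)=(0.165760, 0.834687)
phase 2: p=0.1547, T=0.418, ωT=1.298851, cosh=1.968965, sinh=1.696120; start (x,ẋ)=(0.165760, 0.834687) → end (x,ẋ)=(0.632090, 1.701757)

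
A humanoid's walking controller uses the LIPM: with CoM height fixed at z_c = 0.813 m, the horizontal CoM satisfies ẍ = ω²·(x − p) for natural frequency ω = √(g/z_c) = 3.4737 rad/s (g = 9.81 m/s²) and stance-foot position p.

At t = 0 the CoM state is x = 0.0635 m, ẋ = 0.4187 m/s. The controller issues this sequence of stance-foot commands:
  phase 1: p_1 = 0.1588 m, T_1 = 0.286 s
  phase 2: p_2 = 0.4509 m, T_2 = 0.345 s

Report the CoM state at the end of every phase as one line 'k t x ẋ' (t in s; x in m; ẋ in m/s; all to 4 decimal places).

1 0.2860 0.1529 0.2572
2 0.6310 0.0236 -1.0945

phase 1: p=0.1588, T=0.286, ωT=0.993478, cosh=1.535449, sinh=1.165162; start (x,ẋ)=(0.063500, 0.418700) → end (x,ẋ)=(0.152914, 0.257173)
phase 2: p=0.4509, T=0.345, ωT=1.198426, cosh=1.808283, sinh=1.506614; start (x,ẋ)=(0.152914, 0.257173) → end (x,ẋ)=(0.023598, -1.094477)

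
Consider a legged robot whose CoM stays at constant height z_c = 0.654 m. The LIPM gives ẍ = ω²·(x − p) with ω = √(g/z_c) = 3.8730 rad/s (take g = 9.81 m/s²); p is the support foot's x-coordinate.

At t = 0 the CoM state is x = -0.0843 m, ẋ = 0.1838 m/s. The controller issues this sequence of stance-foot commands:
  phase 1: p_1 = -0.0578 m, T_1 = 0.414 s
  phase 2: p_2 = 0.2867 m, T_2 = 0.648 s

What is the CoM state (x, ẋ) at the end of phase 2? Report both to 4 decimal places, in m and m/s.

phase 1: p=-0.0578, T=0.414, ωT=1.603422, cosh=2.585609, sinh=2.384402; start (x,ẋ)=(-0.084300, 0.183800) → end (x,ẋ)=(-0.013163, 0.230513)
phase 2: p=0.2867, T=0.648, ωT=2.509704, cosh=6.191290, sinh=6.109998; start (x,ẋ)=(-0.013163, 0.230513) → end (x,ẋ)=(-1.206182, -5.668784)

x = -1.2062, ẋ = -5.6688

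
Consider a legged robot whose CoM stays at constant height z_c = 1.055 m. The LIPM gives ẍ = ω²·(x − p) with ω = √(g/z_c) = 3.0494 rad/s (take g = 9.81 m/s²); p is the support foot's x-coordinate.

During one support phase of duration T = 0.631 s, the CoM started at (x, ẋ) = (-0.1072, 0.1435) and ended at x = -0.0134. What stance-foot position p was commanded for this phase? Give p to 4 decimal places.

ωT = 3.0494·0.631 = 1.924171; cosh(ωT) = 3.497734, sinh(ωT) = 3.351737
x(T) = p + (x₀−p)·cosh(ωT) + (ẋ₀/ω)·sinh(ωT) ⇒ p·(1 − cosh) = x(T) − x₀·cosh − (ẋ₀/ω)·sinh
numerator   = -0.0134 − (-0.1072)·3.497734 − (0.1435/3.0494)·3.351737 = 0.203830
denominator = 1 − 3.497734 = -2.497734
p = 0.203830 / -2.497734 = -0.0816

p = -0.0816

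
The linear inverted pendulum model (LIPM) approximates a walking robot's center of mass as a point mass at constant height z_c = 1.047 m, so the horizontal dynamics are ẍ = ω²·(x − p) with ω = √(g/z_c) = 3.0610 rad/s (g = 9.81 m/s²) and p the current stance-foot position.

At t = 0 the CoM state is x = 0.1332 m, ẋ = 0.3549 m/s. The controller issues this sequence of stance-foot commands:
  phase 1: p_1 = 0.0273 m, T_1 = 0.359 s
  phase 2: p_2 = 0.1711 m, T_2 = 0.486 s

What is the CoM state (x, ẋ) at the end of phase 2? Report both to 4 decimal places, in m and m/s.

x = 1.3097, ẋ = 3.5869

phase 1: p=0.0273, T=0.359, ωT=1.098899, cosh=1.667049, sinh=1.333811; start (x,ẋ)=(0.133200, 0.354900) → end (x,ẋ)=(0.358486, 1.024004)
phase 2: p=0.1711, T=0.486, ωT=1.487646, cosh=2.326283, sinh=2.100380; start (x,ẋ)=(0.358486, 1.024004) → end (x,ẋ)=(1.309658, 3.586876)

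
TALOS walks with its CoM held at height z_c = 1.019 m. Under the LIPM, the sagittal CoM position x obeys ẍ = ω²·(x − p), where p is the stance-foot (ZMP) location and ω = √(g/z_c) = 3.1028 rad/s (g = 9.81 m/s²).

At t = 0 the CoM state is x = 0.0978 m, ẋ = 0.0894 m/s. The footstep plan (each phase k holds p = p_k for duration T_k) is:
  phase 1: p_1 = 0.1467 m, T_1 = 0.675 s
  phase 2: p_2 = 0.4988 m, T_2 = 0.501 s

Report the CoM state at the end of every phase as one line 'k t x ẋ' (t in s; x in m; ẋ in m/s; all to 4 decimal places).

1 0.6750 0.0604 -0.2382
2 1.1760 -0.7586 -3.6644

phase 1: p=0.1467, T=0.675, ωT=2.094390, cosh=4.121816, sinh=3.998670; start (x,ẋ)=(0.097800, 0.089400) → end (x,ẋ)=(0.060356, -0.238216)
phase 2: p=0.4988, T=0.501, ωT=1.554503, cosh=2.472014, sinh=2.260719; start (x,ẋ)=(0.060356, -0.238216) → end (x,ẋ)=(-0.758606, -3.664366)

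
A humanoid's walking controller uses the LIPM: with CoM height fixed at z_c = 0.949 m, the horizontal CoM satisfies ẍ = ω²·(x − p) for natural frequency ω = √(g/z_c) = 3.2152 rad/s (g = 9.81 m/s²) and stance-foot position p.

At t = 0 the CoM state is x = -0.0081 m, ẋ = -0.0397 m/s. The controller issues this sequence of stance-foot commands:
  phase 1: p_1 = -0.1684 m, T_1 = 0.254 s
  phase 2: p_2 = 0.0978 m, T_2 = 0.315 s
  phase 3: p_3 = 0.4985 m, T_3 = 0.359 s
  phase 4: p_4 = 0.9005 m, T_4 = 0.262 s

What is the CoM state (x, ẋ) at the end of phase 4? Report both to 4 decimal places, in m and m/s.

x = -0.4646, ẋ = -3.6272

phase 1: p=-0.1684, T=0.254, ωT=0.816661, cosh=1.352418, sinh=0.910513; start (x,ẋ)=(-0.008100, -0.039700) → end (x,ẋ)=(0.037150, 0.415584)
phase 2: p=0.0978, T=0.315, ωT=1.012788, cosh=1.558236, sinh=1.195031; start (x,ẋ)=(0.037150, 0.415584) → end (x,ẋ)=(0.157758, 0.414545)
phase 3: p=0.4985, T=0.359, ωT=1.154257, cosh=1.743479, sinh=1.428187; start (x,ẋ)=(0.157758, 0.414545) → end (x,ẋ)=(0.088564, -0.841906)
phase 4: p=0.9005, T=0.262, ωT=0.842382, cosh=1.376288, sinh=0.945604; start (x,ẋ)=(0.088564, -0.841906) → end (x,ẋ)=(-0.464566, -3.627241)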